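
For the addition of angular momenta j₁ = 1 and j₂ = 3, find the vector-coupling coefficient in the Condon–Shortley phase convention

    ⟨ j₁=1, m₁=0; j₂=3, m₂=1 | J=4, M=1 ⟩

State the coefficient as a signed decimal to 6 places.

+√(15/28) ≈ +0.731925

triangle: 0!*2!*6!/9! = 1440/362880
(j±m)!: 1!*1!*4!*2!*5!*3! = 34560
prefactor² = (2J+1)*Δ*N² = 8640/7
  k=0: +1/(0!*0!*1!*4!*1!*2!) = 1/48
Σ = 1/48  ⇒  CG² = 8640/7*1/48² = 15/28
CG = +√(15/28) = +0.731925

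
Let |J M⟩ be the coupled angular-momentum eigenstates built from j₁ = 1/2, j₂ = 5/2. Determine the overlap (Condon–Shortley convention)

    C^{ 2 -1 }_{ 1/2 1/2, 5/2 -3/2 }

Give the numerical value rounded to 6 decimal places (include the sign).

+√(2/3) = +0.816497

j₁+j₂−J=1  J+j₁−j₂=0  J−j₁+j₂=4  j₁+j₂+J+1=6
(j₁±m₁, j₂±m₂, J±M) = (1,0,1,4,1,3)
P² = 24
sum k=0..0:
  [0] +1/6 = 1/6
S = 1/6
C² = P²·S² = 2/3 ; C = +0.816497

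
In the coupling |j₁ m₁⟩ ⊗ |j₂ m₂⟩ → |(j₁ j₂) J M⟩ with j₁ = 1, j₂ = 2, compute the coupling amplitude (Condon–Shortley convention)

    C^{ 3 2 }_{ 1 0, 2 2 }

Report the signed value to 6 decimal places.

+√(1/3) ≈ +0.577350

triangle: 0!*2!*4!/7! = 48/5040
(j±m)!: 1!*1!*4!*0!*5!*1! = 2880
prefactor² = (2J+1)*Δ*N² = 192
  k=0: +1/(0!*0!*1!*4!*1!*0!) = 1/24
Σ = 1/24  ⇒  CG² = 192*1/24² = 1/3
CG = +√(1/3) = +0.577350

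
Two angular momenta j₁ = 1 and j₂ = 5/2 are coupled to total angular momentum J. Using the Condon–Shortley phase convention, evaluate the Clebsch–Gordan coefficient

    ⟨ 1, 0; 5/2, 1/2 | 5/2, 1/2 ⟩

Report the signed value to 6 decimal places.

−√(1/35) = -0.169031

triangle: 1!·1!·4!/7! = 24/5040
(j±m)!: 1!·1!·3!·2!·3!·2! = 144
prefactor² = (2J+1)·Δ·N² = 144/35
  k=0: +1/(0!·1!·1!·3!·0!·1!) = 1/6
  k=1: −1/(1!·0!·0!·2!·1!·2!) = -1/4
Σ = -1/12  ⇒  CG² = 144/35·(-1/12)² = 1/35
CG = −√(1/35) = -0.169031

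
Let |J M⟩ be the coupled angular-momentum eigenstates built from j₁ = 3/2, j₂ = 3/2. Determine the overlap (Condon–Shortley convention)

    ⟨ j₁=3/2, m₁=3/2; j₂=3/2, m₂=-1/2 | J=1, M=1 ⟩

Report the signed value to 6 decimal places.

j₁+j₂−J=2  J+j₁−j₂=1  J−j₁+j₂=1  j₁+j₂+J+1=5
(j₁±m₁, j₂±m₂, J±M) = (3,0,1,2,2,0)
P² = 6/5
sum k=0..0:
  [0] +1/2 = 1/2
S = 1/2
C² = P²·S² = 3/10 ; C = +0.547723

+√(3/10) = +0.547723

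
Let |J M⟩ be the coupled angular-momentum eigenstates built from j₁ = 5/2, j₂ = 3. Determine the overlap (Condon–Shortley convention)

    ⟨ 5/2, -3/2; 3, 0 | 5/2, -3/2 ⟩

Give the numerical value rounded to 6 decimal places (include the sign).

+0.483046

j₁+j₂−J=3  J+j₁−j₂=2  J−j₁+j₂=3  j₁+j₂+J+1=9
(j₁±m₁, j₂±m₂, J±M) = (1,4,3,3,1,4)
P² = 864/35
sum k=2..3:
  [2] +1/8 = 1/8
  [3] −1/36 = -1/36
S = 7/72
C² = P²·S² = 7/30 ; C = +0.483046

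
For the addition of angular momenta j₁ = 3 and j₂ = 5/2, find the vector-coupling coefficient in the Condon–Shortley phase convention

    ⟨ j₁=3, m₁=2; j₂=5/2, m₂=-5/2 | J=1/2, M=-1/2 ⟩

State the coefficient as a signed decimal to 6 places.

+√(1/21) ≈ +0.218218

j₁+j₂−J=5  J+j₁−j₂=1  J−j₁+j₂=0  j₁+j₂+J+1=7
(j₁±m₁, j₂±m₂, J±M) = (5,1,0,5,0,1)
P² = 4800/7
sum k=0..0:
  [0] +1/120 = 1/120
S = 1/120
C² = P²·S² = 1/21 ; C = +0.218218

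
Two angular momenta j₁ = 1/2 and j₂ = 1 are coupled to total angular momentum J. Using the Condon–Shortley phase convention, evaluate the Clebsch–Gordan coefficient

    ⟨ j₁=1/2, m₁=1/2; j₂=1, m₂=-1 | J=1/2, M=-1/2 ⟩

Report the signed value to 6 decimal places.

+√(2/3) ≈ +0.816497

j₁+j₂−J=1  J+j₁−j₂=0  J−j₁+j₂=1  j₁+j₂+J+1=3
(j₁±m₁, j₂±m₂, J±M) = (1,0,0,2,0,1)
P² = 2/3
sum k=0..0:
  [0] +1/1 = 1
S = 1
C² = P²·S² = 2/3 ; C = +0.816497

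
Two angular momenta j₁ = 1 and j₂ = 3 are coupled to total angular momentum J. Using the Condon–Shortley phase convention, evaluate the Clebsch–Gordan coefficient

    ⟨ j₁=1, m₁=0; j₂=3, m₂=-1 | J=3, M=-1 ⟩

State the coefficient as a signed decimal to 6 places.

triangle: 1!×1!×5!/8! = 120/40320
(j±m)!: 1!×1!×2!×4!×2!×4! = 2304
prefactor² = (2J+1)×Δ×N² = 48
  k=0: +1/(0!×1!×1!×2!×0!×3!) = 1/12
  k=1: −1/(1!×0!×0!×1!×1!×4!) = -1/24
Σ = 1/24  ⇒  CG² = 48×1/24² = 1/12
CG = +√(1/12) = +0.288675

+0.288675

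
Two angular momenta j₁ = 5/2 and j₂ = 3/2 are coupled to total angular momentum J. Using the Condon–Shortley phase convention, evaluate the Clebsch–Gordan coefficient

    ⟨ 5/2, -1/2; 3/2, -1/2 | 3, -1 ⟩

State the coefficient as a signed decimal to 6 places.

+0.129099  (= +√(1/60))

triangle: 1!·4!·2!/8! = 48/40320
(j±m)!: 2!·3!·1!·2!·2!·4! = 1152
prefactor² = (2J+1)·Δ·N² = 48/5
  k=0: +1/(0!·1!·3!·1!·1!·1!) = 1/6
  k=1: −1/(1!·0!·2!·0!·2!·2!) = -1/8
Σ = 1/24  ⇒  CG² = 48/5·1/24² = 1/60
CG = +√(1/60) = +0.129099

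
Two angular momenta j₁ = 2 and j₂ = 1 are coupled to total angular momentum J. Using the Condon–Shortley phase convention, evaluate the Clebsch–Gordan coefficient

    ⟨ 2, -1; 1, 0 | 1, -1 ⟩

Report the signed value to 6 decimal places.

−√(3/10) = -0.547723

√[3·2!2!0!/5! · 1!3!1!1!0!2!] = √(6/5)
  +(−1)^1/∏(1,1,2,0,0,0)! = -1/2  (running -1/2)
⟨..|..⟩ = √(6/5)·(-1/2) = -0.547723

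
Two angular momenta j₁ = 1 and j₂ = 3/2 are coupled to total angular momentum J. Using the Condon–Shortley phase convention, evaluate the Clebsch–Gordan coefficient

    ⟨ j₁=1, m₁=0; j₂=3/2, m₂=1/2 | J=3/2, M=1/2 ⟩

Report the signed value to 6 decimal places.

triangle: 1!×1!×2!/5! = 2/120
(j±m)!: 1!×1!×2!×1!×2!×1! = 4
prefactor² = (2J+1)×Δ×N² = 4/15
  k=0: +1/(0!×1!×1!×2!×0!×0!) = 1/2
  k=1: −1/(1!×0!×0!×1!×1!×1!) = -1
Σ = -1/2  ⇒  CG² = 4/15×(-1/2)² = 1/15
CG = −√(1/15) = -0.258199

−√(1/15) = -0.258199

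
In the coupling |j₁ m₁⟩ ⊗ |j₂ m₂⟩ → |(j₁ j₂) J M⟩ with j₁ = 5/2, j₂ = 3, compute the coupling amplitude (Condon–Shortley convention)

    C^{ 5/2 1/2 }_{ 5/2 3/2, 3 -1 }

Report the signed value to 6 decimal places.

j₁+j₂−J=3  J+j₁−j₂=2  J−j₁+j₂=3  j₁+j₂+J+1=9
(j₁±m₁, j₂±m₂, J±M) = (4,1,2,4,3,2)
P² = 576/35
sum k=0..1:
  [0] +1/12 = 1/12
  [1] −1/8 = -1/8
S = -1/24
C² = P²·S² = 1/35 ; C = -0.169031

−√(1/35) ≈ -0.169031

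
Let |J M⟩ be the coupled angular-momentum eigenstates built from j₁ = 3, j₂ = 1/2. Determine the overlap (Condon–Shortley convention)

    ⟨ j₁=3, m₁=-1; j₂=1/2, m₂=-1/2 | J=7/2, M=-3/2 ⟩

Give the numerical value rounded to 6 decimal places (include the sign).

√[8·0!6!1!/8! · 2!4!0!1!2!5!] = √(11520/7)
  +(−1)^0/∏(0,0,4,0,2,1)! = 1/48  (running 1/48)
⟨..|..⟩ = √(11520/7)·(1/48) = +0.845154

+√(5/7) = +0.845154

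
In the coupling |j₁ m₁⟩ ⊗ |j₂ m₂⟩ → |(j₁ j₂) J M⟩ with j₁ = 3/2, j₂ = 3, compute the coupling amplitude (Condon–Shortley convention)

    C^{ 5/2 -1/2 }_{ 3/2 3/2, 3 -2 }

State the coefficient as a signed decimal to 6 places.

+0.654654

√[6·2!1!4!/8! · 3!0!1!5!2!3!] = √(432/7)
  +(−1)^0/∏(0,2,0,1,1,3)! = 1/12  (running 1/12)
⟨..|..⟩ = √(432/7)·(1/12) = +0.654654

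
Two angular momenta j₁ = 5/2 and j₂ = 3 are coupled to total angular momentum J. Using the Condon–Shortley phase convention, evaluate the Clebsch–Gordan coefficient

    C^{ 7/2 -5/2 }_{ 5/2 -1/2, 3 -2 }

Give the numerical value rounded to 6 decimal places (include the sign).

−√(2/63) = -0.178174

√[8·2!3!4!/10! · 2!3!1!5!1!6!] = √(4608/7)
  +(−1)^0/∏(0,2,3,1,0,3)! = 1/72  (running 1/72)
  +(−1)^1/∏(1,1,2,0,1,4)! = -1/48  (running -1/144)
⟨..|..⟩ = √(4608/7)·(-1/144) = -0.178174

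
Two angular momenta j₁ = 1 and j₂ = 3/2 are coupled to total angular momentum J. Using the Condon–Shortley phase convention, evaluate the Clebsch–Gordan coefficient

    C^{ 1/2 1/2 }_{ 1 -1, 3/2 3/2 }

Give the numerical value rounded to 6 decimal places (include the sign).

j₁+j₂−J=2  J+j₁−j₂=0  J−j₁+j₂=1  j₁+j₂+J+1=4
(j₁±m₁, j₂±m₂, J±M) = (0,2,3,0,1,0)
P² = 2
sum k=2..2:
  [2] +1/2 = 1/2
S = 1/2
C² = P²·S² = 1/2 ; C = +0.707107

+0.707107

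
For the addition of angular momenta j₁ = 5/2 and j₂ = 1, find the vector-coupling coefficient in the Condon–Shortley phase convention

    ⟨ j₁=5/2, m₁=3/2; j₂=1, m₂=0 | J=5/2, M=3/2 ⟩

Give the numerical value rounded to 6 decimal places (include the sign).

+√(9/35) ≈ +0.507093

j₁+j₂−J=1  J+j₁−j₂=4  J−j₁+j₂=1  j₁+j₂+J+1=7
(j₁±m₁, j₂±m₂, J±M) = (4,1,1,1,4,1)
P² = 576/35
sum k=0..1:
  [0] +1/6 = 1/6
  [1] −1/24 = -1/24
S = 1/8
C² = P²·S² = 9/35 ; C = +0.507093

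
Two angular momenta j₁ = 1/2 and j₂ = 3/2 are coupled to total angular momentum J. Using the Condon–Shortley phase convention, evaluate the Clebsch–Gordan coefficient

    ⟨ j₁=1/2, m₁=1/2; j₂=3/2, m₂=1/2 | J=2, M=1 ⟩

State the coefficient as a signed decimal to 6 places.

j₁+j₂−J=0  J+j₁−j₂=1  J−j₁+j₂=3  j₁+j₂+J+1=5
(j₁±m₁, j₂±m₂, J±M) = (1,0,2,1,3,1)
P² = 3
sum k=0..0:
  [0] +1/2 = 1/2
S = 1/2
C² = P²·S² = 3/4 ; C = +0.866025

+√(3/4) ≈ +0.866025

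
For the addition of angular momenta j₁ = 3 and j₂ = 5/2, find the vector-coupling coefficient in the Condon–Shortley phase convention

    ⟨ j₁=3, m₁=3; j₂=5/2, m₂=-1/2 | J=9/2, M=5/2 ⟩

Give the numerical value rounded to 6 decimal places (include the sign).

triangle: 1!*5!*4!/11! = 2880/39916800
(j±m)!: 6!*0!*2!*3!*7!*2! = 87091200
prefactor² = (2J+1)*Δ*N² = 691200/11
  k=0: +1/(0!*1!*0!*2!*5!*2!) = 1/480
Σ = 1/480  ⇒  CG² = 691200/11*1/480² = 3/11
CG = +√(3/11) = +0.522233

+0.522233  (= +√(3/11))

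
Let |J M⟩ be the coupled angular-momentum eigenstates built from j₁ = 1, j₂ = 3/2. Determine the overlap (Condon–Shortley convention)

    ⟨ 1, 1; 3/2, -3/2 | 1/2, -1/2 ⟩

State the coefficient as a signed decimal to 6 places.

triangle: 2!×0!×1!/4! = 2/24
(j±m)!: 2!×0!×0!×3!×0!×1! = 12
prefactor² = (2J+1)×Δ×N² = 2
  k=0: +1/(0!×2!×0!×0!×0!×1!) = 1/2
Σ = 1/2  ⇒  CG² = 2×1/2² = 1/2
CG = +√(1/2) = +0.707107

+√(1/2) ≈ +0.707107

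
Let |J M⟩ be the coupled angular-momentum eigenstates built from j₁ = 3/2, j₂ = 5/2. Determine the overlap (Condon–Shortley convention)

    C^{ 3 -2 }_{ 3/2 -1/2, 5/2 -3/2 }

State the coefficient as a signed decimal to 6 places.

triangle: 1!×2!×4!/8! = 48/40320
(j±m)!: 1!×2!×1!×4!×1!×5! = 5760
prefactor² = (2J+1)×Δ×N² = 48
  k=0: +1/(0!×1!×2!×1!×0!×3!) = 1/12
  k=1: −1/(1!×0!×1!×0!×1!×4!) = -1/24
Σ = 1/24  ⇒  CG² = 48×1/24² = 1/12
CG = +√(1/12) = +0.288675

+√(1/12) = +0.288675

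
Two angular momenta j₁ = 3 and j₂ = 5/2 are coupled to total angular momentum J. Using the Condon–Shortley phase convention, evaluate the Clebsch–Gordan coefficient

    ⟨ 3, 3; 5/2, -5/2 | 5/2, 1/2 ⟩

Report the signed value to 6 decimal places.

triangle: 3!·3!·2!/9! = 72/362880
(j±m)!: 6!·0!·0!·5!·3!·2! = 1036800
prefactor² = (2J+1)·Δ·N² = 8640/7
  k=0: +1/(0!·3!·0!·0!·3!·2!) = 1/72
Σ = 1/72  ⇒  CG² = 8640/7·1/72² = 5/21
CG = +√(5/21) = +0.487950

+0.487950  (= +√(5/21))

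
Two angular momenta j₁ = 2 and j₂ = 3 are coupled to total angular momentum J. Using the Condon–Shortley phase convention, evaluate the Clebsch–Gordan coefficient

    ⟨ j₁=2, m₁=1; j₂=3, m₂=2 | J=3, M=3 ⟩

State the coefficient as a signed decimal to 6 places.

√[7·2!2!4!/9! · 3!1!5!1!6!0!] = √(960)
  +(−1)^1/∏(1,1,0,4,2,0)! = -1/48  (running -1/48)
⟨..|..⟩ = √(960)·(-1/48) = -0.645497

−√(5/12) = -0.645497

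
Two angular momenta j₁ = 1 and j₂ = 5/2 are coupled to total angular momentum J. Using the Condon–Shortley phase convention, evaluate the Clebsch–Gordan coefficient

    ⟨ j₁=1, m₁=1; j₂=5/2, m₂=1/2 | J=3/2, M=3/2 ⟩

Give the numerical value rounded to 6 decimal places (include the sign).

+0.258199  (= +√(1/15))

√[4·2!0!3!/6! · 2!0!3!2!3!0!] = √(48/5)
  +(−1)^0/∏(0,2,0,3,0,0)! = 1/12  (running 1/12)
⟨..|..⟩ = √(48/5)·(1/12) = +0.258199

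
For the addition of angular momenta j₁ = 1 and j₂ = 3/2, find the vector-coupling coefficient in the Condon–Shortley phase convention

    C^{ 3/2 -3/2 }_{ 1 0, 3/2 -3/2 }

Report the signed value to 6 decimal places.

√[4·1!1!2!/5! · 1!1!0!3!0!3!] = √(12/5)
  +(−1)^0/∏(0,1,1,0,0,2)! = 1/2  (running 1/2)
⟨..|..⟩ = √(12/5)·(1/2) = +0.774597

+√(3/5) ≈ +0.774597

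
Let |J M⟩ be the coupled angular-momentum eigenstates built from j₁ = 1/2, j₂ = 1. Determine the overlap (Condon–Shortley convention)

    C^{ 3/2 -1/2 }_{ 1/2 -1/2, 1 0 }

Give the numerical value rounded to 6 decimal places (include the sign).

+0.816497  (= +√(2/3))

j₁+j₂−J=0  J+j₁−j₂=1  J−j₁+j₂=2  j₁+j₂+J+1=4
(j₁±m₁, j₂±m₂, J±M) = (0,1,1,1,1,2)
P² = 2/3
sum k=0..0:
  [0] +1/1 = 1
S = 1
C² = P²·S² = 2/3 ; C = +0.816497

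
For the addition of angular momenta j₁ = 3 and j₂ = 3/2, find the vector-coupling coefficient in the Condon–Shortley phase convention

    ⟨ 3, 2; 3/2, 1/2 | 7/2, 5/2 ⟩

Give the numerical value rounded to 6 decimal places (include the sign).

+√(1/7) = +0.377964

√[8·1!5!2!/9! · 5!1!2!1!6!1!] = √(6400/7)
  +(−1)^0/∏(0,1,1,2,4,0)! = 1/48  (running 1/48)
  +(−1)^1/∏(1,0,0,1,5,1)! = -1/120  (running 1/80)
⟨..|..⟩ = √(6400/7)·(1/80) = +0.377964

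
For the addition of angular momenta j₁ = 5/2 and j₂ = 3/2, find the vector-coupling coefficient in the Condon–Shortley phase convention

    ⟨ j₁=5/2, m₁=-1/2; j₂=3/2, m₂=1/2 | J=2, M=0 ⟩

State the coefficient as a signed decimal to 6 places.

−√(1/14) = -0.267261

√[5·2!3!1!/7! · 2!3!2!1!2!2!] = √(8/7)
  +(−1)^1/∏(1,1,2,1,1,0)! = -1/2  (running -1/2)
  +(−1)^2/∏(2,0,1,0,2,1)! = 1/4  (running -1/4)
⟨..|..⟩ = √(8/7)·(-1/4) = -0.267261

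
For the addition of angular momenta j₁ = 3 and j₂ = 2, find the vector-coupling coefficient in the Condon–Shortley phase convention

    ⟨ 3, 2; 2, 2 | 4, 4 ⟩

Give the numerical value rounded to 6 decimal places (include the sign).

−√(2/5) = -0.632456

√[9·1!5!3!/10! · 5!1!4!0!8!0!] = √(207360)
  +(−1)^1/∏(1,0,0,3,5,0)! = -1/720  (running -1/720)
⟨..|..⟩ = √(207360)·(-1/720) = -0.632456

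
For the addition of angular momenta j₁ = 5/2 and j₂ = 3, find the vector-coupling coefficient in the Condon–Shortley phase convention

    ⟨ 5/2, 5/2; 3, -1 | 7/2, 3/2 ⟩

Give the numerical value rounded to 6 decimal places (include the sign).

+0.617213  (= +√(8/21))

j₁+j₂−J=2  J+j₁−j₂=3  J−j₁+j₂=4  j₁+j₂+J+1=10
(j₁±m₁, j₂±m₂, J±M) = (5,0,2,4,5,2)
P² = 6144/7
sum k=0..0:
  [0] +1/48 = 1/48
S = 1/48
C² = P²·S² = 8/21 ; C = +0.617213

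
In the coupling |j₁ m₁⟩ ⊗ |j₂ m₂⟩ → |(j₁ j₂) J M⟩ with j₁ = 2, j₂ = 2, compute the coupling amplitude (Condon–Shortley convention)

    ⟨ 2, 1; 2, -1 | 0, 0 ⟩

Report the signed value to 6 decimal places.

-0.447214

triangle: 4!·0!·0!/5! = 24/120
(j±m)!: 3!·1!·1!·3!·0!·0! = 36
prefactor² = (2J+1)·Δ·N² = 36/5
  k=1: −1/(1!·3!·0!·0!·0!·0!) = -1/6
Σ = -1/6  ⇒  CG² = 36/5·(-1/6)² = 1/5
CG = −√(1/5) = -0.447214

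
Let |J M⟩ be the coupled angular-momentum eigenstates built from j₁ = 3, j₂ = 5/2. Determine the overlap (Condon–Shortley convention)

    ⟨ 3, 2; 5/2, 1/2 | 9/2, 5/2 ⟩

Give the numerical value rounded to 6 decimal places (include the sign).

+√(49/198) = +0.497468

triangle: 1!×5!×4!/11! = 2880/39916800
(j±m)!: 5!×1!×3!×2!×7!×2! = 14515200
prefactor² = (2J+1)×Δ×N² = 115200/11
  k=0: +1/(0!×1!×1!×3!×4!×1!) = 1/144
  k=1: −1/(1!×0!×0!×2!×5!×2!) = -1/480
Σ = 7/1440  ⇒  CG² = 115200/11×7/1440² = 49/198
CG = +√(49/198) = +0.497468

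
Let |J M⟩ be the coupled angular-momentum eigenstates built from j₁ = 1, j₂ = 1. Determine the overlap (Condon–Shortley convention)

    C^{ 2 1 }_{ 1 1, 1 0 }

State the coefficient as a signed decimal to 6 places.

j₁+j₂−J=0  J+j₁−j₂=2  J−j₁+j₂=2  j₁+j₂+J+1=5
(j₁±m₁, j₂±m₂, J±M) = (2,0,1,1,3,1)
P² = 2
sum k=0..0:
  [0] +1/2 = 1/2
S = 1/2
C² = P²·S² = 1/2 ; C = +0.707107

+0.707107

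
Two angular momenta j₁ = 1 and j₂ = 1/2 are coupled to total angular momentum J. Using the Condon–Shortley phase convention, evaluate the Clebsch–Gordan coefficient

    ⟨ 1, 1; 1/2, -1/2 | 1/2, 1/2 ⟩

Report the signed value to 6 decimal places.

√[2·1!1!0!/3! · 2!0!0!1!1!0!] = √(2/3)
  +(−1)^0/∏(0,1,0,0,1,0)! = 1  (running 1)
⟨..|..⟩ = √(2/3)·(1) = +0.816497

+√(2/3) ≈ +0.816497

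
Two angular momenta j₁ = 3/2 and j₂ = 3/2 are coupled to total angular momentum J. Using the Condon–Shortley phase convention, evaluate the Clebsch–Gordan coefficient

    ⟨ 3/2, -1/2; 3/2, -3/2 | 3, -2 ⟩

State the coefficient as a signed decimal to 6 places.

√[7·0!3!3!/7! · 1!2!0!3!1!5!] = √(72)
  +(−1)^0/∏(0,0,2,0,1,3)! = 1/12  (running 1/12)
⟨..|..⟩ = √(72)·(1/12) = +0.707107

+0.707107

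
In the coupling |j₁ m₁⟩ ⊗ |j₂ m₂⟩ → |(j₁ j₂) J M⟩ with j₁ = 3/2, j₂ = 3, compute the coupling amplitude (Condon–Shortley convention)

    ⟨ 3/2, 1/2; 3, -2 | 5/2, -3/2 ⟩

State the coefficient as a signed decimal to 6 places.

j₁+j₂−J=2  J+j₁−j₂=1  J−j₁+j₂=4  j₁+j₂+J+1=8
(j₁±m₁, j₂±m₂, J±M) = (2,1,1,5,1,4)
P² = 288/7
sum k=0..1:
  [0] +1/12 = 1/12
  [1] −1/24 = -1/24
S = 1/24
C² = P²·S² = 1/14 ; C = +0.267261

+√(1/14) = +0.267261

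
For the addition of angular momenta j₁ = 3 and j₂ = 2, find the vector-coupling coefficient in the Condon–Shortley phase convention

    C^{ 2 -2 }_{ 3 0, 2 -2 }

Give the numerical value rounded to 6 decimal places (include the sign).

√[5·3!3!1!/8! · 3!3!0!4!0!4!] = √(648/7)
  +(−1)^0/∏(0,3,3,0,0,1)! = 1/36  (running 1/36)
⟨..|..⟩ = √(648/7)·(1/36) = +0.267261

+√(1/14) ≈ +0.267261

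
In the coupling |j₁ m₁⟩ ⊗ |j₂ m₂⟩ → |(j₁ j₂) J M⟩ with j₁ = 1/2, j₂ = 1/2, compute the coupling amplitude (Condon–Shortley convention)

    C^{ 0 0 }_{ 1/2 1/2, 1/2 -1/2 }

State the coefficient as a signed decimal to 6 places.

triangle: 1!·0!·0!/2! = 1/2
(j±m)!: 1!·0!·0!·1!·0!·0! = 1
prefactor² = (2J+1)·Δ·N² = 1/2
  k=0: +1/(0!·1!·0!·0!·0!·0!) = 1
Σ = 1  ⇒  CG² = 1/2·1² = 1/2
CG = +√(1/2) = +0.707107

+√(1/2) ≈ +0.707107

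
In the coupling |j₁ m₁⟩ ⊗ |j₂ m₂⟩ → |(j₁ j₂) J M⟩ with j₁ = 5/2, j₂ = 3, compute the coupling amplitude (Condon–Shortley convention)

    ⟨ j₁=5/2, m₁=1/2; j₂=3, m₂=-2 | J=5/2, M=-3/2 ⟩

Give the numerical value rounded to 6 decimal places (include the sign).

−√(1/14) ≈ -0.267261

√[6·3!2!3!/9! · 3!2!1!5!1!4!] = √(288/7)
  +(−1)^0/∏(0,3,2,1,0,2)! = 1/24  (running 1/24)
  +(−1)^1/∏(1,2,1,0,1,3)! = -1/12  (running -1/24)
⟨..|..⟩ = √(288/7)·(-1/24) = -0.267261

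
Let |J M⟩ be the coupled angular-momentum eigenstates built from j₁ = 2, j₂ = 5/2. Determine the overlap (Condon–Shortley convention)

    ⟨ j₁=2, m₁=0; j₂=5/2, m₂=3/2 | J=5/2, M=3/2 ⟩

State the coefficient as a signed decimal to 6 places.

−√(1/70) ≈ -0.119523

triangle: 2!·2!·3!/8! = 24/40320
(j±m)!: 2!·2!·4!·1!·4!·1! = 2304
prefactor² = (2J+1)·Δ·N² = 288/35
  k=1: −1/(1!·1!·1!·3!·1!·0!) = -1/6
  k=2: +1/(2!·0!·0!·2!·2!·1!) = 1/8
Σ = -1/24  ⇒  CG² = 288/35·(-1/24)² = 1/70
CG = −√(1/70) = -0.119523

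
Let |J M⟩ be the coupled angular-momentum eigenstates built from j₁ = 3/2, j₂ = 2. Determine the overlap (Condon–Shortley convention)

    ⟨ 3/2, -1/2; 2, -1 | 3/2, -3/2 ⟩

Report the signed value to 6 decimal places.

triangle: 2!·1!·2!/6! = 4/720
(j±m)!: 1!·2!·1!·3!·0!·3! = 72
prefactor² = (2J+1)·Δ·N² = 8/5
  k=1: −1/(1!·1!·1!·0!·0!·2!) = -1/2
Σ = -1/2  ⇒  CG² = 8/5·(-1/2)² = 2/5
CG = −√(2/5) = -0.632456

−√(2/5) ≈ -0.632456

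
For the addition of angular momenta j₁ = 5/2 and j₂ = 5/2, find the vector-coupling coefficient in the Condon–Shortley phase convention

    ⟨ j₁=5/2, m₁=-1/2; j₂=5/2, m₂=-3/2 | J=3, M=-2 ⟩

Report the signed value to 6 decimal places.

triangle: 2!·3!·3!/9! = 72/362880
(j±m)!: 2!·3!·1!·4!·1!·5! = 34560
prefactor² = (2J+1)·Δ·N² = 48
  k=0: +1/(0!·2!·3!·1!·0!·2!) = 1/24
  k=1: −1/(1!·1!·2!·0!·1!·3!) = -1/12
Σ = -1/24  ⇒  CG² = 48·(-1/24)² = 1/12
CG = −√(1/12) = -0.288675

−√(1/12) = -0.288675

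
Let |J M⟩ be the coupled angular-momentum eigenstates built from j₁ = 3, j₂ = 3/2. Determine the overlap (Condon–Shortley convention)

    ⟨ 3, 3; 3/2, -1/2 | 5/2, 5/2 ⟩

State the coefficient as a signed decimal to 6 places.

√[6·2!4!1!/8! · 6!0!1!2!5!0!] = √(8640/7)
  +(−1)^0/∏(0,2,0,1,4,0)! = 1/48  (running 1/48)
⟨..|..⟩ = √(8640/7)·(1/48) = +0.731925

+√(15/28) ≈ +0.731925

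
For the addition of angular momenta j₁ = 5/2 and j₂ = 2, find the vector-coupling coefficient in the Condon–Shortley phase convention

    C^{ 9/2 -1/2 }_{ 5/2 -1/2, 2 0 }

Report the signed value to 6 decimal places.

+√(10/21) ≈ +0.690066

triangle: 0!*5!*4!/10! = 2880/3628800
(j±m)!: 2!*3!*2!*2!*4!*5! = 138240
prefactor² = (2J+1)*Δ*N² = 7680/7
  k=0: +1/(0!*0!*3!*2!*2!*2!) = 1/48
Σ = 1/48  ⇒  CG² = 7680/7*1/48² = 10/21
CG = +√(10/21) = +0.690066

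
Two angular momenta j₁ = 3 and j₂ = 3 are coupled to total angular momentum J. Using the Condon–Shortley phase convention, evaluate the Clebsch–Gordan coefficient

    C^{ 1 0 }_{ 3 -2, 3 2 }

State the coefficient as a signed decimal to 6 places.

triangle: 5!×1!×1!/8! = 120/40320
(j±m)!: 1!×5!×5!×1!×1!×1! = 14400
prefactor² = (2J+1)×Δ×N² = 900/7
  k=4: +1/(4!×1!×1!×1!×0!×0!) = 1/24
  k=5: −1/(5!×0!×0!×0!×1!×1!) = -1/120
Σ = 1/30  ⇒  CG² = 900/7×1/30² = 1/7
CG = +√(1/7) = +0.377964

+0.377964  (= +√(1/7))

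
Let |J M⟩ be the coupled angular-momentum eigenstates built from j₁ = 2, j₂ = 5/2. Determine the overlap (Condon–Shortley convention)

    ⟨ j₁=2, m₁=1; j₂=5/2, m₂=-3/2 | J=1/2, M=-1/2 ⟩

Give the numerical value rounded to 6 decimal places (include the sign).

−√(4/15) = -0.516398

j₁+j₂−J=4  J+j₁−j₂=0  J−j₁+j₂=1  j₁+j₂+J+1=6
(j₁±m₁, j₂±m₂, J±M) = (3,1,1,4,0,1)
P² = 48/5
sum k=1..1:
  [1] −1/6 = -1/6
S = -1/6
C² = P²·S² = 4/15 ; C = -0.516398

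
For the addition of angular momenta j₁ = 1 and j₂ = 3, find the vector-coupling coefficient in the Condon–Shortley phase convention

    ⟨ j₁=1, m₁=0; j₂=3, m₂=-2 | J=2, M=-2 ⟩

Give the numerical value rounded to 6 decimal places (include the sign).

-0.487950

√[5·2!0!4!/7! · 1!1!1!5!0!4!] = √(960/7)
  +(−1)^1/∏(1,1,0,0,0,4)! = -1/24  (running -1/24)
⟨..|..⟩ = √(960/7)·(-1/24) = -0.487950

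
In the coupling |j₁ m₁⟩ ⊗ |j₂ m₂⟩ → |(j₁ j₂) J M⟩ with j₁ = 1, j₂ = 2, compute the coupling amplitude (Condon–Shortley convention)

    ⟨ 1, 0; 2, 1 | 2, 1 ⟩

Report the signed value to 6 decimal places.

j₁+j₂−J=1  J+j₁−j₂=1  J−j₁+j₂=3  j₁+j₂+J+1=6
(j₁±m₁, j₂±m₂, J±M) = (1,1,3,1,3,1)
P² = 3/2
sum k=0..1:
  [0] +1/6 = 1/6
  [1] −1/2 = -1/2
S = -1/3
C² = P²·S² = 1/6 ; C = -0.408248

-0.408248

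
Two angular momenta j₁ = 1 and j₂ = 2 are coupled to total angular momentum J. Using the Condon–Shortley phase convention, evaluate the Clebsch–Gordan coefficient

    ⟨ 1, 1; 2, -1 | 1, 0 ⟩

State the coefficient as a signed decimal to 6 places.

j₁+j₂−J=2  J+j₁−j₂=0  J−j₁+j₂=2  j₁+j₂+J+1=5
(j₁±m₁, j₂±m₂, J±M) = (2,0,1,3,1,1)
P² = 6/5
sum k=0..0:
  [0] +1/2 = 1/2
S = 1/2
C² = P²·S² = 3/10 ; C = +0.547723

+√(3/10) = +0.547723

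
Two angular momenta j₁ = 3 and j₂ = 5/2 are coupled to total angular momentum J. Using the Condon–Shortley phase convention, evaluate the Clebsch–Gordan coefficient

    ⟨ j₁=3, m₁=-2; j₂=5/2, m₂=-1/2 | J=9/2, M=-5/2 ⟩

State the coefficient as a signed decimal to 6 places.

√[10·1!5!4!/11! · 1!5!2!3!2!7!] = √(115200/11)
  +(−1)^0/∏(0,1,5,2,0,2)! = 1/480  (running 1/480)
  +(−1)^1/∏(1,0,4,1,1,3)! = -1/144  (running -7/1440)
⟨..|..⟩ = √(115200/11)·(-7/1440) = -0.497468

−√(49/198) ≈ -0.497468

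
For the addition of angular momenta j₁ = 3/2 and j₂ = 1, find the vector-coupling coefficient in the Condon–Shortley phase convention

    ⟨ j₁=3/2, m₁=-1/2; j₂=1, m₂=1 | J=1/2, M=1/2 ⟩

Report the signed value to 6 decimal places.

triangle: 2!*1!*0!/4! = 2/24
(j±m)!: 1!*2!*2!*0!*1!*0! = 4
prefactor² = (2J+1)*Δ*N² = 2/3
  k=2: +1/(2!*0!*0!*0!*1!*0!) = 1/2
Σ = 1/2  ⇒  CG² = 2/3*1/2² = 1/6
CG = +√(1/6) = +0.408248

+√(1/6) = +0.408248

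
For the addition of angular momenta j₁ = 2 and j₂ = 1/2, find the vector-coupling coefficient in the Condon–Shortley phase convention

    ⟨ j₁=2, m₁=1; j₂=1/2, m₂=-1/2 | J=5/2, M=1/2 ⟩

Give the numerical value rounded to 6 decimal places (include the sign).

j₁+j₂−J=0  J+j₁−j₂=4  J−j₁+j₂=1  j₁+j₂+J+1=6
(j₁±m₁, j₂±m₂, J±M) = (3,1,0,1,3,2)
P² = 72/5
sum k=0..0:
  [0] +1/6 = 1/6
S = 1/6
C² = P²·S² = 2/5 ; C = +0.632456

+0.632456  (= +√(2/5))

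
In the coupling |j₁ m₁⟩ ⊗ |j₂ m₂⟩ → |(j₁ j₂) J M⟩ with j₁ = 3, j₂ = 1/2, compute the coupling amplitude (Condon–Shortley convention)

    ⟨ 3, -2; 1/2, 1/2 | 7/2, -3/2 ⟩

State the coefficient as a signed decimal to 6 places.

triangle: 0!·6!·1!/8! = 720/40320
(j±m)!: 1!·5!·1!·0!·2!·5! = 28800
prefactor² = (2J+1)·Δ·N² = 28800/7
  k=0: +1/(0!·0!·5!·1!·1!·0!) = 1/120
Σ = 1/120  ⇒  CG² = 28800/7·1/120² = 2/7
CG = +√(2/7) = +0.534522

+√(2/7) = +0.534522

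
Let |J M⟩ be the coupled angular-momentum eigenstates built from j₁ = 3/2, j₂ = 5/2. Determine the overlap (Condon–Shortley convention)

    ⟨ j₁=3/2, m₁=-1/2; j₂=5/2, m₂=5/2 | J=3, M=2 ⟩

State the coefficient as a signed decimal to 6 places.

-0.645497  (= −√(5/12))

triangle: 1!*2!*4!/8! = 48/40320
(j±m)!: 1!*2!*5!*0!*5!*1! = 28800
prefactor² = (2J+1)*Δ*N² = 240
  k=1: −1/(1!*0!*1!*4!*1!*0!) = -1/24
Σ = -1/24  ⇒  CG² = 240*(-1/24)² = 5/12
CG = −√(5/12) = -0.645497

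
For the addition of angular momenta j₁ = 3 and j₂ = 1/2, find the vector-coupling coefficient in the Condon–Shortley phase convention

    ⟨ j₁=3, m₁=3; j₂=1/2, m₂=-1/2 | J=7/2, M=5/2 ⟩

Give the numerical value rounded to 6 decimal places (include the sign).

j₁+j₂−J=0  J+j₁−j₂=6  J−j₁+j₂=1  j₁+j₂+J+1=8
(j₁±m₁, j₂±m₂, J±M) = (6,0,0,1,6,1)
P² = 518400/7
sum k=0..0:
  [0] +1/720 = 1/720
S = 1/720
C² = P²·S² = 1/7 ; C = +0.377964

+0.377964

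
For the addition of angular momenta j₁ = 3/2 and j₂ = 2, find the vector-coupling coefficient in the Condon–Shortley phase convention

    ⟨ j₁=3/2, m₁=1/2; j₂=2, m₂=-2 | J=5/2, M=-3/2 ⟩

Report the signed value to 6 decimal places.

+√(16/35) = +0.676123

j₁+j₂−J=1  J+j₁−j₂=2  J−j₁+j₂=3  j₁+j₂+J+1=7
(j₁±m₁, j₂±m₂, J±M) = (2,1,0,4,1,4)
P² = 576/35
sum k=0..0:
  [0] +1/6 = 1/6
S = 1/6
C² = P²·S² = 16/35 ; C = +0.676123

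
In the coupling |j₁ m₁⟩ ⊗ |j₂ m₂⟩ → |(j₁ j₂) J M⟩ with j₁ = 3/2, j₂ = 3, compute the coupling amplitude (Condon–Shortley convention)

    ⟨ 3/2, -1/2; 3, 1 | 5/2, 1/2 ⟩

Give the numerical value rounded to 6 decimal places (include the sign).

triangle: 2!*1!*4!/8! = 48/40320
(j±m)!: 1!*2!*4!*2!*3!*2! = 1152
prefactor² = (2J+1)*Δ*N² = 288/35
  k=1: −1/(1!*1!*1!*3!*0!*1!) = -1/6
  k=2: +1/(2!*0!*0!*2!*1!*2!) = 1/8
Σ = -1/24  ⇒  CG² = 288/35*(-1/24)² = 1/70
CG = −√(1/70) = -0.119523

-0.119523  (= −√(1/70))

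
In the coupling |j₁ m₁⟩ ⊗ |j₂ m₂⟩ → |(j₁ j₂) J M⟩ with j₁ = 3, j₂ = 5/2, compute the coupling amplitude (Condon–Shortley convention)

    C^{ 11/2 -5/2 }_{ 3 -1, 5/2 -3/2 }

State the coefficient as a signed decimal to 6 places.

+√(5/11) ≈ +0.674200

j₁+j₂−J=0  J+j₁−j₂=6  J−j₁+j₂=5  j₁+j₂+J+1=12
(j₁±m₁, j₂±m₂, J±M) = (2,4,1,4,3,8)
P² = 6635520/11
sum k=0..0:
  [0] +1/1152 = 1/1152
S = 1/1152
C² = P²·S² = 5/11 ; C = +0.674200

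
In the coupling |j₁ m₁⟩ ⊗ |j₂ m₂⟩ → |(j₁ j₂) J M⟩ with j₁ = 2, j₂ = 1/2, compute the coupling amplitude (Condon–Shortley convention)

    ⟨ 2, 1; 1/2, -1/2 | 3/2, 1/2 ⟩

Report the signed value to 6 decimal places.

j₁+j₂−J=1  J+j₁−j₂=3  J−j₁+j₂=0  j₁+j₂+J+1=5
(j₁±m₁, j₂±m₂, J±M) = (3,1,0,1,2,1)
P² = 12/5
sum k=0..0:
  [0] +1/2 = 1/2
S = 1/2
C² = P²·S² = 3/5 ; C = +0.774597

+0.774597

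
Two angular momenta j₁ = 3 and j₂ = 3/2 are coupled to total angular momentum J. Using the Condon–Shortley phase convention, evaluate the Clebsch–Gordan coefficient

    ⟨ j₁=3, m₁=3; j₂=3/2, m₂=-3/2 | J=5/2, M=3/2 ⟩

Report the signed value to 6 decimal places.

+0.566947  (= +√(9/28))

√[6·2!4!1!/8! · 6!0!0!3!4!1!] = √(5184/7)
  +(−1)^0/∏(0,2,0,0,4,1)! = 1/48  (running 1/48)
⟨..|..⟩ = √(5184/7)·(1/48) = +0.566947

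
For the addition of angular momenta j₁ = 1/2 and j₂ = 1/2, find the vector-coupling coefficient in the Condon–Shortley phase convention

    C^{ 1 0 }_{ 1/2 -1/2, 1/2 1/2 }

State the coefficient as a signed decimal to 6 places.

+√(1/2) = +0.707107

triangle: 0!·1!·1!/3! = 1/6
(j±m)!: 0!·1!·1!·0!·1!·1! = 1
prefactor² = (2J+1)·Δ·N² = 1/2
  k=0: +1/(0!·0!·1!·1!·0!·0!) = 1
Σ = 1  ⇒  CG² = 1/2·1² = 1/2
CG = +√(1/2) = +0.707107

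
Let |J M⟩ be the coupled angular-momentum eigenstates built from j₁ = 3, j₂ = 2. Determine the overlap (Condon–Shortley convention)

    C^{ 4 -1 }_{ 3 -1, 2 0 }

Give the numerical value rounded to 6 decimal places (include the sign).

triangle: 1!×5!×3!/10! = 720/3628800
(j±m)!: 2!×4!×2!×2!×3!×5! = 138240
prefactor² = (2J+1)×Δ×N² = 1728/7
  k=0: +1/(0!×1!×4!×2!×1!×1!) = 1/48
  k=1: −1/(1!×0!×3!×1!×2!×2!) = -1/24
Σ = -1/48  ⇒  CG² = 1728/7×(-1/48)² = 3/28
CG = −√(3/28) = -0.327327

−√(3/28) ≈ -0.327327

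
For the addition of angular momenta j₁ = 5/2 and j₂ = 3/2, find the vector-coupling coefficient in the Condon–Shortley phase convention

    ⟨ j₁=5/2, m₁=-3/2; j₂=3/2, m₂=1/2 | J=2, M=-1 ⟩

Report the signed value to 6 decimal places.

triangle: 2!·3!·1!/7! = 12/5040
(j±m)!: 1!·4!·2!·1!·1!·3! = 288
prefactor² = (2J+1)·Δ·N² = 24/7
  k=1: −1/(1!·1!·3!·1!·0!·0!) = -1/6
  k=2: +1/(2!·0!·2!·0!·1!·1!) = 1/4
Σ = 1/12  ⇒  CG² = 24/7·1/12² = 1/42
CG = +√(1/42) = +0.154303

+0.154303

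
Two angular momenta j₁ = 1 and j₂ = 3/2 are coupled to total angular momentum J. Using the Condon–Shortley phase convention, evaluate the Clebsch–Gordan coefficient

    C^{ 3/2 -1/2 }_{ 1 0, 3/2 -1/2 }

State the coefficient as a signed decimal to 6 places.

+√(1/15) ≈ +0.258199

j₁+j₂−J=1  J+j₁−j₂=1  J−j₁+j₂=2  j₁+j₂+J+1=5
(j₁±m₁, j₂±m₂, J±M) = (1,1,1,2,1,2)
P² = 4/15
sum k=0..1:
  [0] +1/1 = 1
  [1] −1/2 = -1/2
S = 1/2
C² = P²·S² = 1/15 ; C = +0.258199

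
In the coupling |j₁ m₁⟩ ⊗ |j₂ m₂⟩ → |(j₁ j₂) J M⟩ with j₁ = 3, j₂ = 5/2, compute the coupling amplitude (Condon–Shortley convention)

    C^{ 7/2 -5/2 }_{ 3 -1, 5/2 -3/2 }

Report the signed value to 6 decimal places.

√[8·2!4!3!/10! · 2!4!1!4!1!6!] = √(18432/35)
  +(−1)^0/∏(0,2,4,1,0,2)! = 1/96  (running 1/96)
  +(−1)^1/∏(1,1,3,0,1,3)! = -1/36  (running -5/288)
⟨..|..⟩ = √(18432/35)·(-5/288) = -0.398410

−√(10/63) = -0.398410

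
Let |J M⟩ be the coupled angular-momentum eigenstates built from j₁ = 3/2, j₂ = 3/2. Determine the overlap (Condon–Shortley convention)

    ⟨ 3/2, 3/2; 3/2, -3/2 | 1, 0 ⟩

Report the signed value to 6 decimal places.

triangle: 2!·1!·1!/5! = 2/120
(j±m)!: 3!·0!·0!·3!·1!·1! = 36
prefactor² = (2J+1)·Δ·N² = 9/5
  k=0: +1/(0!·2!·0!·0!·1!·1!) = 1/2
Σ = 1/2  ⇒  CG² = 9/5·1/2² = 9/20
CG = +√(9/20) = +0.670820

+0.670820  (= +√(9/20))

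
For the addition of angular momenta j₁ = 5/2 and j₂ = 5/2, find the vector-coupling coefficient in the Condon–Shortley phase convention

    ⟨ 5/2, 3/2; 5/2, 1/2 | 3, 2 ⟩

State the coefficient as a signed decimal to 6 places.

-0.288675  (= −√(1/12))

√[7·2!3!3!/9! · 4!1!3!2!5!1!] = √(48)
  +(−1)^0/∏(0,2,1,3,2,0)! = 1/24  (running 1/24)
  +(−1)^1/∏(1,1,0,2,3,1)! = -1/12  (running -1/24)
⟨..|..⟩ = √(48)·(-1/24) = -0.288675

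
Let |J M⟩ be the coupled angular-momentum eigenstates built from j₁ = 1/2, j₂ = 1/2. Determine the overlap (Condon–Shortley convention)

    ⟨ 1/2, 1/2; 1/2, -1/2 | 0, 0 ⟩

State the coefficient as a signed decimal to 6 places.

√[1·1!0!0!/2! · 1!0!0!1!0!0!] = √(1/2)
  +(−1)^0/∏(0,1,0,0,0,0)! = 1  (running 1)
⟨..|..⟩ = √(1/2)·(1) = +0.707107

+√(1/2) ≈ +0.707107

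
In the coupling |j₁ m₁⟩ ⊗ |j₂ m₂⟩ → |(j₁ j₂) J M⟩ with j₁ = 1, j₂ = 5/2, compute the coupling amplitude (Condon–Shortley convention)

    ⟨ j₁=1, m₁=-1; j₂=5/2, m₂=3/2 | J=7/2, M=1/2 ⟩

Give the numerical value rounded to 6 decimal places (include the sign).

j₁+j₂−J=0  J+j₁−j₂=2  J−j₁+j₂=5  j₁+j₂+J+1=8
(j₁±m₁, j₂±m₂, J±M) = (0,2,4,1,4,3)
P² = 2304/7
sum k=0..0:
  [0] +1/48 = 1/48
S = 1/48
C² = P²·S² = 1/7 ; C = +0.377964

+0.377964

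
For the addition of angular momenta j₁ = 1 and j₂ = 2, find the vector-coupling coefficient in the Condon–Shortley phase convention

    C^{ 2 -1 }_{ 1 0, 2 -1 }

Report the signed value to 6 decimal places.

√[5·1!1!3!/6! · 1!1!1!3!1!3!] = √(3/2)
  +(−1)^0/∏(0,1,1,1,0,2)! = 1/2  (running 1/2)
  +(−1)^1/∏(1,0,0,0,1,3)! = -1/6  (running 1/3)
⟨..|..⟩ = √(3/2)·(1/3) = +0.408248

+0.408248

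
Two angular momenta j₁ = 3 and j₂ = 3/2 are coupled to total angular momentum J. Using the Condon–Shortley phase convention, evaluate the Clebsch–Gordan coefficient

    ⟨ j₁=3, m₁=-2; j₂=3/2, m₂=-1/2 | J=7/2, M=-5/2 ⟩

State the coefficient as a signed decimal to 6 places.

√[8·1!5!2!/9! · 1!5!1!2!1!6!] = √(6400/7)
  +(−1)^0/∏(0,1,5,1,0,1)! = 1/120  (running 1/120)
  +(−1)^1/∏(1,0,4,0,1,2)! = -1/48  (running -1/80)
⟨..|..⟩ = √(6400/7)·(-1/80) = -0.377964

-0.377964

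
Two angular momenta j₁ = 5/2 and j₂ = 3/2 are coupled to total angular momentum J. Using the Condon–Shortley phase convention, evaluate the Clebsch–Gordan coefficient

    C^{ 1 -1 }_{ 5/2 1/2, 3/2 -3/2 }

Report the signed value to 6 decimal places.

+√(1/20) = +0.223607

triangle: 3!·2!·0!/6! = 12/720
(j±m)!: 3!·2!·0!·3!·0!·2! = 144
prefactor² = (2J+1)·Δ·N² = 36/5
  k=0: +1/(0!·3!·2!·0!·0!·0!) = 1/12
Σ = 1/12  ⇒  CG² = 36/5·1/12² = 1/20
CG = +√(1/20) = +0.223607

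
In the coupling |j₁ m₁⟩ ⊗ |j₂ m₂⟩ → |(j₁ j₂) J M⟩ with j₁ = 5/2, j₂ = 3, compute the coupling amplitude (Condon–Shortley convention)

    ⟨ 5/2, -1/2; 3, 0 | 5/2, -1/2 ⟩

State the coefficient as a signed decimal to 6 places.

+0.276026  (= +√(8/105))

√[6·3!2!3!/9! · 2!3!3!3!2!3!] = √(216/35)
  +(−1)^1/∏(1,2,2,2,0,1)! = -1/8  (running -1/8)
  +(−1)^2/∏(2,1,1,1,1,2)! = 1/4  (running 1/8)
  +(−1)^3/∏(3,0,0,0,2,3)! = -1/72  (running 1/9)
⟨..|..⟩ = √(216/35)·(1/9) = +0.276026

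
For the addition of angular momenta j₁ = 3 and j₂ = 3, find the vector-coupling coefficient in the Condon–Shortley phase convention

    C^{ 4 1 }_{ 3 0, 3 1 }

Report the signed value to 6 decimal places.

-0.312094

triangle: 2!·4!·4!/11! = 1152/39916800
(j±m)!: 3!·3!·4!·2!·5!·3! = 1244160
prefactor² = (2J+1)·Δ·N² = 124416/385
  k=0: +1/(0!·2!·3!·4!·1!·0!) = 1/288
  k=1: −1/(1!·1!·2!·3!·2!·1!) = -1/24
  k=2: +1/(2!·0!·1!·2!·3!·2!) = 1/48
Σ = -5/288  ⇒  CG² = 124416/385·(-5/288)² = 15/154
CG = −√(15/154) = -0.312094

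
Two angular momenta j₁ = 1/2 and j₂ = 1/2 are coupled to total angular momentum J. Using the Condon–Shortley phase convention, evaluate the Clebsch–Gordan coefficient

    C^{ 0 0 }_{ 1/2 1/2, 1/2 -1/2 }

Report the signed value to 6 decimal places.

√[1·1!0!0!/2! · 1!0!0!1!0!0!] = √(1/2)
  +(−1)^0/∏(0,1,0,0,0,0)! = 1  (running 1)
⟨..|..⟩ = √(1/2)·(1) = +0.707107

+0.707107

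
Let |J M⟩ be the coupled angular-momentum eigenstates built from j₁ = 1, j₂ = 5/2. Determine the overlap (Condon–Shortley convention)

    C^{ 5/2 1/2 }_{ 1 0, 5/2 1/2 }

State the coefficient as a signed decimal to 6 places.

-0.169031

√[6·1!1!4!/7! · 1!1!3!2!3!2!] = √(144/35)
  +(−1)^0/∏(0,1,1,3,0,1)! = 1/6  (running 1/6)
  +(−1)^1/∏(1,0,0,2,1,2)! = -1/4  (running -1/12)
⟨..|..⟩ = √(144/35)·(-1/12) = -0.169031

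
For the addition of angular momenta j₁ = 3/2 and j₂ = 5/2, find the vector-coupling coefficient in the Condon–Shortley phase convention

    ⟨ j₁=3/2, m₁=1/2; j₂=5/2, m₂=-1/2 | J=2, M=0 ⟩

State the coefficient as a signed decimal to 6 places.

j₁+j₂−J=2  J+j₁−j₂=1  J−j₁+j₂=3  j₁+j₂+J+1=7
(j₁±m₁, j₂±m₂, J±M) = (2,1,2,3,2,2)
P² = 8/7
sum k=0..1:
  [0] +1/4 = 1/4
  [1] −1/2 = -1/2
S = -1/4
C² = P²·S² = 1/14 ; C = -0.267261

-0.267261  (= −√(1/14))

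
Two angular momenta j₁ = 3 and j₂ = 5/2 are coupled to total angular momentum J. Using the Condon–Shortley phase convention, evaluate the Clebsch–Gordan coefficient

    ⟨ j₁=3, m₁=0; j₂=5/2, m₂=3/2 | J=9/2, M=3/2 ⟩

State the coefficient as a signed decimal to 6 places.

triangle: 1!×5!×4!/11! = 2880/39916800
(j±m)!: 3!×3!×4!×1!×6!×3! = 3732480
prefactor² = (2J+1)×Δ×N² = 207360/77
  k=0: +1/(0!×1!×3!×4!×2!×0!) = 1/288
  k=1: −1/(1!×0!×2!×3!×3!×1!) = -1/72
Σ = -1/96  ⇒  CG² = 207360/77×(-1/96)² = 45/154
CG = −√(45/154) = -0.540562

-0.540562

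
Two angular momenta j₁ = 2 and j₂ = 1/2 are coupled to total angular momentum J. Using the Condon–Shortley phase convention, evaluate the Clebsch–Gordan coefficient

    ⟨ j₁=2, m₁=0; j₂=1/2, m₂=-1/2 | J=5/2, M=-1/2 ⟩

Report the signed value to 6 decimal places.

j₁+j₂−J=0  J+j₁−j₂=4  J−j₁+j₂=1  j₁+j₂+J+1=6
(j₁±m₁, j₂±m₂, J±M) = (2,2,0,1,2,3)
P² = 48/5
sum k=0..0:
  [0] +1/4 = 1/4
S = 1/4
C² = P²·S² = 3/5 ; C = +0.774597

+√(3/5) = +0.774597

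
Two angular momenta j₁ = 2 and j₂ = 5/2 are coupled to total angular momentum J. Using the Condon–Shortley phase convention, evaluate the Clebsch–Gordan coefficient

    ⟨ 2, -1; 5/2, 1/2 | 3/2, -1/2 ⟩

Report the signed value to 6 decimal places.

+√(5/21) ≈ +0.487950

triangle: 3!·1!·2!/7! = 12/5040
(j±m)!: 1!·3!·3!·2!·1!·2! = 144
prefactor² = (2J+1)·Δ·N² = 48/35
  k=2: +1/(2!·1!·1!·1!·0!·1!) = 1/2
  k=3: −1/(3!·0!·0!·0!·1!·2!) = -1/12
Σ = 5/12  ⇒  CG² = 48/35·5/12² = 5/21
CG = +√(5/21) = +0.487950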